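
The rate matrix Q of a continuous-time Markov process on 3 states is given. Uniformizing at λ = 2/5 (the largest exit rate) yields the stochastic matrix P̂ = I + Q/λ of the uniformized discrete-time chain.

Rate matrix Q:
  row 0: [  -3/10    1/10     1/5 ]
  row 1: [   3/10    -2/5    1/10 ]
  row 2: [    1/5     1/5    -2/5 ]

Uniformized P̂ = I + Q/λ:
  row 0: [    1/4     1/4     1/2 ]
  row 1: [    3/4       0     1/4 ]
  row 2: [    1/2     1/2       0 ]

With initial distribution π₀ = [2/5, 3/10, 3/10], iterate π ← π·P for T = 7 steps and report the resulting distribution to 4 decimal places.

t=0: π = [0.4000, 0.3000, 0.3000]
t=1: π = [0.4750, 0.2500, 0.2750]
t=2: π = [0.4438, 0.2563, 0.3000]
t=3: π = [0.4531, 0.2609, 0.2859]
t=4: π = [0.4520, 0.2563, 0.2918]
t=5: π = [0.4511, 0.2589, 0.2900]
t=6: π = [0.4520, 0.2578, 0.2903]
t=7: π = [0.4515, 0.2581, 0.2904]

π = [0.4515, 0.2581, 0.2904]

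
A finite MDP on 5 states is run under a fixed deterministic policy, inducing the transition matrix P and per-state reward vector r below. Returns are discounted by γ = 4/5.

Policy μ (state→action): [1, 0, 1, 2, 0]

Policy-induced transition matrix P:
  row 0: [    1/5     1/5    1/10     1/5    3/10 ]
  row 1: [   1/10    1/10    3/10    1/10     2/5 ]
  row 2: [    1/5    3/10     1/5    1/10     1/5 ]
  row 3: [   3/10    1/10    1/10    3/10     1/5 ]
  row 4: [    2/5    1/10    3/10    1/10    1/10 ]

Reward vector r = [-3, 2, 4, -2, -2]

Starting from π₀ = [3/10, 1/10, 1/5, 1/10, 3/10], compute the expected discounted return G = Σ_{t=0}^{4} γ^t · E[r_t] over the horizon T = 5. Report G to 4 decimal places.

G = -1.6117

t=0: π = [0.3000, 0.1000, 0.2000, 0.1000, 0.3000], E[r] = -0.7000, γ^t·E[r] = -0.700000, running G = -0.700000
t=1: π = [0.2600, 0.1700, 0.2000, 0.1500, 0.2200], E[r] = -0.3800, γ^t·E[r] = -0.304000, running G = -1.004000
t=2: π = [0.2420, 0.1660, 0.1980, 0.1560, 0.2380], E[r] = -0.3900, γ^t·E[r] = -0.249600, running G = -1.253600
t=3: π = [0.2466, 0.1638, 0.2006, 0.1554, 0.2336], E[r] = -0.3878, γ^t·E[r] = -0.198554, running G = -1.452154
t=4: π = [0.2459, 0.1648, 0.1995, 0.1557, 0.2341], E[r] = -0.3895, γ^t·E[r] = -0.159547, running G = -1.611701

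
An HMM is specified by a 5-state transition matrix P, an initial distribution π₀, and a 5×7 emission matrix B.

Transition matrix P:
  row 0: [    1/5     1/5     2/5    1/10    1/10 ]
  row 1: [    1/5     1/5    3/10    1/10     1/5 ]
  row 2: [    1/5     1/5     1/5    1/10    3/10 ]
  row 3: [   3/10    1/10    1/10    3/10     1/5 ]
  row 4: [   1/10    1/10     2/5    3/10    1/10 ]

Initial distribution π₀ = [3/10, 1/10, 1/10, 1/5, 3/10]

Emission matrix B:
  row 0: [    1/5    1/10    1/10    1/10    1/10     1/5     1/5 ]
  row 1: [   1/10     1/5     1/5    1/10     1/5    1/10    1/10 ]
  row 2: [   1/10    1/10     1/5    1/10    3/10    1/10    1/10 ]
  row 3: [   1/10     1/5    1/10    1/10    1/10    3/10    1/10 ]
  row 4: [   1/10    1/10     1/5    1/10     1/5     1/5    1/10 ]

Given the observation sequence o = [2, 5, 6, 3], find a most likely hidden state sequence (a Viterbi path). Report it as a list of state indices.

t=0: δ = [3.000e-02, 2.000e-02, 2.000e-02, 2.000e-02, 6.000e-02]  (obs o_0=2)
t=1: δ = [1.200e-03, 6.000e-04, 2.400e-03, 5.400e-03, 1.200e-03]  ψ = [0, 0, 4, 4, 2]  (obs o_1=5)
t=2: δ = [3.240e-04, 5.400e-05, 5.400e-05, 1.620e-04, 1.080e-04]  ψ = [3, 3, 3, 3, 3]  (obs o_2=6)
t=3: δ = [6.480e-06, 6.480e-06, 1.296e-05, 4.860e-06, 3.240e-06]  ψ = [0, 0, 0, 3, 0]  (obs o_3=3)
backtrack: best end state = 2; path = [4, 3, 0, 2]

path = [4, 3, 0, 2]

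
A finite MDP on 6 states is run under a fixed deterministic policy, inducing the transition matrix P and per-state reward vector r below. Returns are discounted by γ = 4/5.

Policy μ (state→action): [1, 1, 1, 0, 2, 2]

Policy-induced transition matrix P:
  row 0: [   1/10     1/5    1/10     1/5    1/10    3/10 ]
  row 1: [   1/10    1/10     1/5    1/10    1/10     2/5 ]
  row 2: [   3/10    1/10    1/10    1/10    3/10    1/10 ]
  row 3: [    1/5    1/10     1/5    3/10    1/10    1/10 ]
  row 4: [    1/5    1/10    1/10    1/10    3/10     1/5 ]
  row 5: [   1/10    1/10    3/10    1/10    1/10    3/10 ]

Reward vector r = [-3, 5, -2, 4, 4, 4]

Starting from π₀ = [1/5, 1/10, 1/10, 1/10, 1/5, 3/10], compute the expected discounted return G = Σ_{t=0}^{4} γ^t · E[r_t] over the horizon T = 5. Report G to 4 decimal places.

t=0: π = [0.2000, 0.1000, 0.1000, 0.1000, 0.2000, 0.3000], E[r] = 2.1000, γ^t·E[r] = 2.100000, running G = 2.100000
t=1: π = [0.1500, 0.1200, 0.1800, 0.1400, 0.1600, 0.2500], E[r] = 1.9900, γ^t·E[r] = 1.592000, running G = 3.692000
t=2: π = [0.1660, 0.1150, 0.1760, 0.1430, 0.1680, 0.2320], E[r] = 1.8970, γ^t·E[r] = 1.214080, running G = 4.906080
t=3: π = [0.1663, 0.1166, 0.1722, 0.1452, 0.1688, 0.2309], E[r] = 1.9193, γ^t·E[r] = 0.982682, running G = 5.888762
t=4: π = [0.1658, 0.1166, 0.1724, 0.1457, 0.1682, 0.2313], E[r] = 1.9216, γ^t·E[r] = 0.787083, running G = 6.675845

G = 6.6758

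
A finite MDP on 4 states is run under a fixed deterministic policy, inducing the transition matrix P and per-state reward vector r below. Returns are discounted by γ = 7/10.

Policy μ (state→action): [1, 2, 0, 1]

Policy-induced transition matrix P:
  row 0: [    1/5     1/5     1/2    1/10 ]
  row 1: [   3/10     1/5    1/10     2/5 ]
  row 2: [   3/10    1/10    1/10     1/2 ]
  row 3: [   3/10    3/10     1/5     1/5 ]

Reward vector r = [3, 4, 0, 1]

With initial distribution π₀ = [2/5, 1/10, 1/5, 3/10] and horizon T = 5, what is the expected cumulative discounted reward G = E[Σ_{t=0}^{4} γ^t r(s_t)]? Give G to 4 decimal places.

G = 5.2578

t=0: π = [0.4000, 0.1000, 0.2000, 0.3000], E[r] = 1.9000, γ^t·E[r] = 1.900000, running G = 1.900000
t=1: π = [0.2600, 0.2100, 0.2900, 0.2400], E[r] = 1.8600, γ^t·E[r] = 1.302000, running G = 3.202000
t=2: π = [0.2740, 0.1950, 0.2280, 0.3030], E[r] = 1.9050, γ^t·E[r] = 0.933450, running G = 4.135450
t=3: π = [0.2726, 0.2075, 0.2399, 0.2800], E[r] = 1.9278, γ^t·E[r] = 0.661235, running G = 4.796685
t=4: π = [0.2727, 0.2040, 0.2370, 0.2862], E[r] = 1.9205, γ^t·E[r] = 0.461105, running G = 5.257790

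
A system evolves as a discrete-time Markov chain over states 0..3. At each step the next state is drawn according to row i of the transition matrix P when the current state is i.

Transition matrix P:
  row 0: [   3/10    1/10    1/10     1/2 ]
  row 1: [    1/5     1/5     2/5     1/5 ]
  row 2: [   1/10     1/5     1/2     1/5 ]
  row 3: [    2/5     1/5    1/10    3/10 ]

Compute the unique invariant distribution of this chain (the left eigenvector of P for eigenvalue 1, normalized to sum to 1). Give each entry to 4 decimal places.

Balance equations π_j = Σ_i π_i·P[i][j]:
  π_0 = 3/10·π_0 + 1/5·π_1 + 1/10·π_2 + 2/5·π_3
  π_1 = 1/10·π_0 + 1/5·π_1 + 1/5·π_2 + 1/5·π_3
  π_2 = 1/10·π_0 + 2/5·π_1 + 1/2·π_2 + 1/10·π_3
  normalize: π_0 + π_1 + π_2 + π_3 = 1
Solving the linear system gives exactly π = [56/213, 37/213, 18/71, 22/71].

π = [0.2629, 0.1737, 0.2535, 0.3099]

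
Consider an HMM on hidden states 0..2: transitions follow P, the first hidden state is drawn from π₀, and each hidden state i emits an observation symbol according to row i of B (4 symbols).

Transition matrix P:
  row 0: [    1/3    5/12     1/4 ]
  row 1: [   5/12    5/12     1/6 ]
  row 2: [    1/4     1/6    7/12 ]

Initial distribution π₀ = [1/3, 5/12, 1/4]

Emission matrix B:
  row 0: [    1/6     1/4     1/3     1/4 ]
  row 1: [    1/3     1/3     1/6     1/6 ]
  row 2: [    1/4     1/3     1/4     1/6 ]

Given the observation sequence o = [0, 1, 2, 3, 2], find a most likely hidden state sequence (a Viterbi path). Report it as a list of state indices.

path = [1, 1, 0, 1, 0]

t=0: δ = [5.556e-02, 1.389e-01, 6.250e-02]  (obs o_0=0)
t=1: δ = [1.447e-02, 1.929e-02, 1.215e-02]  ψ = [1, 1, 2]  (obs o_1=1)
t=2: δ = [2.679e-03, 1.340e-03, 1.772e-03]  ψ = [1, 1, 2]  (obs o_2=2)
t=3: δ = [2.233e-04, 1.861e-04, 1.723e-04]  ψ = [0, 0, 2]  (obs o_3=3)
t=4: δ = [2.584e-05, 1.550e-05, 2.513e-05]  ψ = [1, 0, 2]  (obs o_4=2)
backtrack: best end state = 0; path = [1, 1, 0, 1, 0]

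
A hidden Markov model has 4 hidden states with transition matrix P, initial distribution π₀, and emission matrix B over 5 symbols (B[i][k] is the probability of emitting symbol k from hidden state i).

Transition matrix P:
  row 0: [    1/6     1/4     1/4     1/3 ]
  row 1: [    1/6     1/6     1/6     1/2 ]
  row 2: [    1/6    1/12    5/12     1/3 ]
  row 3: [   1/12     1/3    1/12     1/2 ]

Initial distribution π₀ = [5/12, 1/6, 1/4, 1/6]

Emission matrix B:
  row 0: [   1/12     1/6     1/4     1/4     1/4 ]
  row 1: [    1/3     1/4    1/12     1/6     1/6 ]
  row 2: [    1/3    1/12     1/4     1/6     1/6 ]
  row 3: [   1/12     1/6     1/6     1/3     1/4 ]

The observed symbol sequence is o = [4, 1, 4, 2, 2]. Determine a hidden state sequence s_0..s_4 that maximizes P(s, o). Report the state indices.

path = [0, 1, 3, 3, 3]

t=0: δ = [1.042e-01, 2.778e-02, 4.167e-02, 4.167e-02]  (obs o_0=4)
t=1: δ = [2.894e-03, 6.510e-03, 2.170e-03, 5.787e-03]  ψ = [0, 0, 0, 0]  (obs o_1=1)
t=2: δ = [2.713e-04, 3.215e-04, 1.808e-04, 8.138e-04]  ψ = [1, 3, 1, 1]  (obs o_2=4)
t=3: δ = [1.695e-05, 2.261e-05, 1.884e-05, 6.782e-05]  ψ = [3, 3, 2, 3]  (obs o_3=2)
t=4: δ = [1.413e-06, 1.884e-06, 1.962e-06, 5.651e-06]  ψ = [3, 3, 2, 3]  (obs o_4=2)
backtrack: best end state = 3; path = [0, 1, 3, 3, 3]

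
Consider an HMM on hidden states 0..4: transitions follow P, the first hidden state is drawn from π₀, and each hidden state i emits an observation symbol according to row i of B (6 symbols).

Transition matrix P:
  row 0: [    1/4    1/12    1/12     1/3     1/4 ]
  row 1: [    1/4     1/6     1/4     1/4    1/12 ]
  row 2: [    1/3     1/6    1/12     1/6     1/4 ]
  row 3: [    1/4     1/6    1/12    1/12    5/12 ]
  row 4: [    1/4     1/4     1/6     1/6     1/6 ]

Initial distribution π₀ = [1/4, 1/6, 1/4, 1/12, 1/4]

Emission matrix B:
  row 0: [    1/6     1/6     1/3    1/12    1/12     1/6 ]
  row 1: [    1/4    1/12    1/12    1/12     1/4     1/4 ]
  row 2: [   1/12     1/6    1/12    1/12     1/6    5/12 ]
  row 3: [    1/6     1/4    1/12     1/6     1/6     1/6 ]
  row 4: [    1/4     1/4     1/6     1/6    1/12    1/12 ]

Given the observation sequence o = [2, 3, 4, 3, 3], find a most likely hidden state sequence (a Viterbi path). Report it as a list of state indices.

t=0: δ = [8.333e-02, 1.389e-02, 2.083e-02, 6.944e-03, 4.167e-02]  (obs o_0=2)
t=1: δ = [1.736e-03, 8.681e-04, 5.787e-04, 4.630e-03, 3.472e-03]  ψ = [0, 4, 0, 0, 0]  (obs o_1=3)
t=2: δ = [9.645e-05, 2.170e-04, 9.645e-05, 9.645e-05, 1.608e-04]  ψ = [3, 4, 4, 0, 3]  (obs o_2=4)
t=3: δ = [4.521e-06, 3.349e-06, 4.521e-06, 9.042e-06, 6.698e-06]  ψ = [1, 4, 1, 1, 3]  (obs o_3=3)
t=4: δ = [1.884e-07, 1.395e-07, 9.303e-08, 2.512e-07, 6.279e-07]  ψ = [3, 4, 4, 0, 3]  (obs o_4=3)
backtrack: best end state = 4; path = [0, 4, 1, 3, 4]

path = [0, 4, 1, 3, 4]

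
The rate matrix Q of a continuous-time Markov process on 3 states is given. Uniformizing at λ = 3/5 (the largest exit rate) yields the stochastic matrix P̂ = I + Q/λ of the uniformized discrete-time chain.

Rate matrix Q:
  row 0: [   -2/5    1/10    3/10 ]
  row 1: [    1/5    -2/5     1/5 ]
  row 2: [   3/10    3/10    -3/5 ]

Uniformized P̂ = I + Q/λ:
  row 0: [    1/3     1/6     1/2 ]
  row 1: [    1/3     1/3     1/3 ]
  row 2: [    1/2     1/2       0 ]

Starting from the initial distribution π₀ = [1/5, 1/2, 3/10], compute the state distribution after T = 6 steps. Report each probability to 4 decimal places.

π = [0.3829, 0.3190, 0.2982]

t=0: π = [0.2000, 0.5000, 0.3000]
t=1: π = [0.3833, 0.3500, 0.2667]
t=2: π = [0.3778, 0.3139, 0.3083]
t=3: π = [0.3847, 0.3218, 0.2935]
t=4: π = [0.3823, 0.3181, 0.2996]
t=5: π = [0.3833, 0.3196, 0.2972]
t=6: π = [0.3829, 0.3190, 0.2982]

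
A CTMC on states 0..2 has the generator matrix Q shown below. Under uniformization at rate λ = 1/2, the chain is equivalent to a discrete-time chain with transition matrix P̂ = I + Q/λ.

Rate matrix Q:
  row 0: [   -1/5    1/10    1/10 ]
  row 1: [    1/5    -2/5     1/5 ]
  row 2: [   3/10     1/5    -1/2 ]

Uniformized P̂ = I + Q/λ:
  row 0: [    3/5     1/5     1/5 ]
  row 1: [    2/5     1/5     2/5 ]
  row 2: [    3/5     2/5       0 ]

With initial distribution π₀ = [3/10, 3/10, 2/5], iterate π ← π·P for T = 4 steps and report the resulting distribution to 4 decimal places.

π = [0.5512, 0.2406, 0.2082]

t=0: π = [0.3000, 0.3000, 0.4000]
t=1: π = [0.5400, 0.2800, 0.1800]
t=2: π = [0.5440, 0.2360, 0.2200]
t=3: π = [0.5528, 0.2440, 0.2032]
t=4: π = [0.5512, 0.2406, 0.2082]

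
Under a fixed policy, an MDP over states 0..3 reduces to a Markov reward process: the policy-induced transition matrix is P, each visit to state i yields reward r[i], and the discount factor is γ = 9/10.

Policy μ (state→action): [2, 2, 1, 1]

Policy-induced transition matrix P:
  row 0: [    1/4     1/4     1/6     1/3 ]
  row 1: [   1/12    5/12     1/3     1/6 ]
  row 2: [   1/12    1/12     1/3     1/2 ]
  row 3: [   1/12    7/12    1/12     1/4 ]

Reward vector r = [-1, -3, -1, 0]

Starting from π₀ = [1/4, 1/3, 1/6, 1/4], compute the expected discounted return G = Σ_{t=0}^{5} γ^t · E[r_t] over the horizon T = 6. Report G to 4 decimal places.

t=0: π = [0.2500, 0.3333, 0.1667, 0.2500], E[r] = -1.4167, γ^t·E[r] = -1.416667, running G = -1.416667
t=1: π = [0.1250, 0.3611, 0.2292, 0.2847], E[r] = -1.4375, γ^t·E[r] = -1.293750, running G = -2.710417
t=2: π = [0.1042, 0.3669, 0.2413, 0.2876], E[r] = -1.4462, γ^t·E[r] = -1.171406, running G = -3.881823
t=3: π = [0.1007, 0.3668, 0.2441, 0.2884], E[r] = -1.4452, γ^t·E[r] = -1.053527, running G = -4.935350
t=4: π = [0.1001, 0.3666, 0.2444, 0.2888], E[r] = -1.4444, γ^t·E[r] = -0.947645, running G = -5.882995
t=5: π = [0.1000, 0.3666, 0.2444, 0.2889], E[r] = -1.4444, γ^t·E[r] = -0.852890, running G = -6.735885

G = -6.7359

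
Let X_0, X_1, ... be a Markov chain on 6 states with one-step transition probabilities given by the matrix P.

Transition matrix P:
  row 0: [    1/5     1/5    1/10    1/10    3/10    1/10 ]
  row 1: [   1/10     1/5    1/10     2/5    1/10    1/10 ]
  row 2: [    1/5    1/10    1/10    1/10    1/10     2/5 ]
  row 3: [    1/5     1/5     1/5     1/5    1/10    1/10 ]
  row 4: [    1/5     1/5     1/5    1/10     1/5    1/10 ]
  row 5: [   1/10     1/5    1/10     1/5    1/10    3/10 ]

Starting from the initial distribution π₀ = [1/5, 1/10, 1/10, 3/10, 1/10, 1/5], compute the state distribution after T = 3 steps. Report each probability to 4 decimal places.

π = [0.1638, 0.1867, 0.1341, 0.1926, 0.1477, 0.1751]

t=0: π = [0.2000, 0.1000, 0.1000, 0.3000, 0.1000, 0.2000]
t=1: π = [0.1700, 0.1900, 0.1400, 0.1800, 0.1500, 0.1700]
t=2: π = [0.1640, 0.1860, 0.1330, 0.1920, 0.1490, 0.1760]
t=3: π = [0.1638, 0.1867, 0.1341, 0.1926, 0.1477, 0.1751]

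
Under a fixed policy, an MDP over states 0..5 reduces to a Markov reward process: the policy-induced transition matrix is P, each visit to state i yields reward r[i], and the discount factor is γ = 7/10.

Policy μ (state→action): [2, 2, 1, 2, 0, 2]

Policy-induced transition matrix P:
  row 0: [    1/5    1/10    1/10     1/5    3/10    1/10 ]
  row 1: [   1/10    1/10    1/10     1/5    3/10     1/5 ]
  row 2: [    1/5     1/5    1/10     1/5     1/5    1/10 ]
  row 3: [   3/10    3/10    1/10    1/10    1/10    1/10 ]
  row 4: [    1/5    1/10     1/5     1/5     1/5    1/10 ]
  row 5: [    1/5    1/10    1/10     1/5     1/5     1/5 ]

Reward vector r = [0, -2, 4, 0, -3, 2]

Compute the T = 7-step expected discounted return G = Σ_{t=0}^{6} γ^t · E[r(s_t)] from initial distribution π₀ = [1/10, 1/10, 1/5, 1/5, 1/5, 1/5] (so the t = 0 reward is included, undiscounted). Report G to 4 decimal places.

G = -0.0098

t=0: π = [0.1000, 0.1000, 0.2000, 0.2000, 0.2000, 0.2000], E[r] = 0.4000, γ^t·E[r] = 0.400000, running G = 0.400000
t=1: π = [0.2100, 0.1600, 0.1200, 0.1800, 0.2000, 0.1300], E[r] = -0.1800, γ^t·E[r] = -0.126000, running G = 0.274000
t=2: π = [0.2020, 0.1480, 0.1200, 0.1820, 0.2190, 0.1290], E[r] = -0.2150, γ^t·E[r] = -0.105350, running G = 0.168650
t=3: π = [0.2034, 0.1484, 0.1219, 0.1818, 0.2168, 0.1277], E[r] = -0.2042, γ^t·E[r] = -0.070041, running G = 0.098609
t=4: π = [0.2033, 0.1486, 0.1217, 0.1818, 0.2170, 0.1276], E[r] = -0.2062, γ^t·E[r] = -0.049499, running G = 0.049110
t=5: π = [0.2033, 0.1485, 0.1217, 0.1818, 0.2170, 0.1276], E[r] = -0.2061, γ^t·E[r] = -0.034631, running G = 0.014479
t=6: π = [0.2033, 0.1485, 0.1217, 0.1818, 0.2170, 0.1276], E[r] = -0.2060, γ^t·E[r] = -0.024241, running G = -0.009762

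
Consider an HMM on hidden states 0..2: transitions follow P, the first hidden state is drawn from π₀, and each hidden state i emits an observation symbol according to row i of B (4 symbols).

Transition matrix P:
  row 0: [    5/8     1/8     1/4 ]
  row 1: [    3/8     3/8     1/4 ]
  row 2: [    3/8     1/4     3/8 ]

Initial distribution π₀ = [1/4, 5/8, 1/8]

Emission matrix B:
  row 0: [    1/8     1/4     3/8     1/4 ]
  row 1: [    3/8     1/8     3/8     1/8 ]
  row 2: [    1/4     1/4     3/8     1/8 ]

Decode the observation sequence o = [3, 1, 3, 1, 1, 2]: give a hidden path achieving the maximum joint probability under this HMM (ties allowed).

path = [0, 0, 0, 0, 0, 0]

t=0: δ = [6.250e-02, 7.812e-02, 1.562e-02]  (obs o_0=3)
t=1: δ = [9.766e-03, 3.662e-03, 4.883e-03]  ψ = [0, 1, 1]  (obs o_1=1)
t=2: δ = [1.526e-03, 1.717e-04, 3.052e-04]  ψ = [0, 1, 0]  (obs o_2=3)
t=3: δ = [2.384e-04, 2.384e-05, 9.537e-05]  ψ = [0, 0, 0]  (obs o_3=1)
t=4: δ = [3.725e-05, 3.725e-06, 1.490e-05]  ψ = [0, 0, 0]  (obs o_4=1)
t=5: δ = [8.731e-06, 1.746e-06, 3.492e-06]  ψ = [0, 0, 0]  (obs o_5=2)
backtrack: best end state = 0; path = [0, 0, 0, 0, 0, 0]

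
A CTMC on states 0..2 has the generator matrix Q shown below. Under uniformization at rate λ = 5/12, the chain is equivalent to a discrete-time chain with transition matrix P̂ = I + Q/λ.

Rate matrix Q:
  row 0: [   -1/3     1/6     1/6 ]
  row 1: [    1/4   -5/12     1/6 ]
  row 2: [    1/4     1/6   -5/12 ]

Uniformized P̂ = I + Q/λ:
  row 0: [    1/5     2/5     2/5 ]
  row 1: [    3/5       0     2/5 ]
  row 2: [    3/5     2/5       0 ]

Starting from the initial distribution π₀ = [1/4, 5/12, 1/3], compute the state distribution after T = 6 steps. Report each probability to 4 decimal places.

π = [0.4278, 0.2863, 0.2859]

t=0: π = [0.2500, 0.4167, 0.3333]
t=1: π = [0.5000, 0.2333, 0.2667]
t=2: π = [0.4000, 0.3067, 0.2933]
t=3: π = [0.4400, 0.2773, 0.2827]
t=4: π = [0.4240, 0.2891, 0.2869]
t=5: π = [0.4304, 0.2844, 0.2852]
t=6: π = [0.4278, 0.2863, 0.2859]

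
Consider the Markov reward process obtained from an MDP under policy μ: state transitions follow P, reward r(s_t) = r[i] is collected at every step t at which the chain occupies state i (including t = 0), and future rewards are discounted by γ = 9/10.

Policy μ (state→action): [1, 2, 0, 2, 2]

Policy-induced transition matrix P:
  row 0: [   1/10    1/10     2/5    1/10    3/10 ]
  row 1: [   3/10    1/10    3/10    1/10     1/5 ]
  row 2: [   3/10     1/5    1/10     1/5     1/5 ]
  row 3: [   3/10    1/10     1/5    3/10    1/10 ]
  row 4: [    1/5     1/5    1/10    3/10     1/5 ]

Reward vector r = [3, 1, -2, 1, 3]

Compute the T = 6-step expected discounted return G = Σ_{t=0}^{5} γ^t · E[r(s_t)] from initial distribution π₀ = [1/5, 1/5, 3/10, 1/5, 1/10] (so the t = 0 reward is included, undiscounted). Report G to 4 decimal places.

t=0: π = [0.2000, 0.2000, 0.3000, 0.2000, 0.1000], E[r] = 0.7000, γ^t·E[r] = 0.700000, running G = 0.700000
t=1: π = [0.2500, 0.1400, 0.2200, 0.1900, 0.2000], E[r] = 1.2400, γ^t·E[r] = 1.116000, running G = 1.816000
t=2: π = [0.2300, 0.1420, 0.2220, 0.2000, 0.2060], E[r] = 1.2060, γ^t·E[r] = 0.976860, running G = 2.792860
t=3: π = [0.2334, 0.1428, 0.2174, 0.2034, 0.2030], E[r] = 1.2206, γ^t·E[r] = 0.889817, running G = 3.682677
t=4: π = [0.2330, 0.1420, 0.2189, 0.2030, 0.2030], E[r] = 1.2153, γ^t·E[r] = 0.797345, running G = 4.480023
t=5: π = [0.2331, 0.1422, 0.2186, 0.2031, 0.2030], E[r] = 1.2163, γ^t·E[r] = 0.718239, running G = 5.198262

G = 5.1983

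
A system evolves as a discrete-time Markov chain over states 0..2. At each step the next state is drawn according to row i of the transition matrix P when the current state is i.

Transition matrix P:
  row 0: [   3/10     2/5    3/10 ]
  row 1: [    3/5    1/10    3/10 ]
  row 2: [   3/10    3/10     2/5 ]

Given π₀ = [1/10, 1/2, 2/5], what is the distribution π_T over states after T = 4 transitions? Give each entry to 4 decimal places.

t=0: π = [0.1000, 0.5000, 0.4000]
t=1: π = [0.4500, 0.2100, 0.3400]
t=2: π = [0.3630, 0.3030, 0.3340]
t=3: π = [0.3909, 0.2757, 0.3334]
t=4: π = [0.3827, 0.2840, 0.3333]

π = [0.3827, 0.2840, 0.3333]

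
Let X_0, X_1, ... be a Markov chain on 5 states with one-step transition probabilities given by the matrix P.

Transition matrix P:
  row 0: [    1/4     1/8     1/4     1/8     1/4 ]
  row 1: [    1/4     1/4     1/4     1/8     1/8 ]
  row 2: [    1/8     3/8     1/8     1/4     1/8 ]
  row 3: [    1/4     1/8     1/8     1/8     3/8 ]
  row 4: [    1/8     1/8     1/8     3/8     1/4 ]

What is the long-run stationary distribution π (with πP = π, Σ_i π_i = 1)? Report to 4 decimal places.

π = [0.1995, 0.1926, 0.1740, 0.2042, 0.2297]

Balance equations π_j = Σ_i π_i·P[i][j]:
  π_0 = 1/4·π_0 + 1/4·π_1 + 1/8·π_2 + 1/4·π_3 + 1/8·π_4
  π_1 = 1/8·π_0 + 1/4·π_1 + 3/8·π_2 + 1/8·π_3 + 1/8·π_4
  π_2 = 1/4·π_0 + 1/4·π_1 + 1/8·π_2 + 1/8·π_3 + 1/8·π_4
  π_3 = 1/8·π_0 + 1/8·π_1 + 1/4·π_2 + 1/8·π_3 + 3/8·π_4
  normalize: π_0 + π_1 + π_2 + π_3 + π_4 = 1
Solving the linear system gives exactly π = [86/431, 83/431, 75/431, 88/431, 99/431].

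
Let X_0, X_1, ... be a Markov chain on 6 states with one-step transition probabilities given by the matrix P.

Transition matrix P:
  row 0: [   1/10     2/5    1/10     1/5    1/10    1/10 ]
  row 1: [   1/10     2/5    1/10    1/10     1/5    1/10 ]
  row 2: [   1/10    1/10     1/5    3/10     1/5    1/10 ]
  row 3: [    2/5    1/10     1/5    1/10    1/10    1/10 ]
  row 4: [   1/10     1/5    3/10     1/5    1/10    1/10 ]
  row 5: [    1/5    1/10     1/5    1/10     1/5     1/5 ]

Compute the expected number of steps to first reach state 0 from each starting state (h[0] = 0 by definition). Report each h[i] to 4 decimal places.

First-step conditioning: h[0] = 0; for i ≠ 0, h[i] = 1 + Σ_k P[i][k]·h[k].
  h[1] = 1 + 2/5·h[1] + 1/10·h[2] + 1/10·h[3] + 1/5·h[4] + 1/10·h[5]
  h[2] = 1 + 1/10·h[1] + 1/5·h[2] + 3/10·h[3] + 1/5·h[4] + 1/10·h[5]
  h[3] = 1 + 1/10·h[1] + 1/5·h[2] + 1/10·h[3] + 1/10·h[4] + 1/10·h[5]
  h[4] = 1 + 1/5·h[1] + 3/10·h[2] + 1/5·h[3] + 1/10·h[4] + 1/10·h[5]
  h[5] = 1 + 1/10·h[1] + 1/5·h[2] + 1/10·h[3] + 1/5·h[4] + 1/5·h[5]
Solving the 5×5 linear system over states ≠ 0 gives exactly h = [0, 5886/923, 5490/923, 4104/923, 5652/923, 5188/923] (h[0] = 0 is the target).

h = [0.0000, 6.3770, 5.9480, 4.4464, 6.1235, 5.6208]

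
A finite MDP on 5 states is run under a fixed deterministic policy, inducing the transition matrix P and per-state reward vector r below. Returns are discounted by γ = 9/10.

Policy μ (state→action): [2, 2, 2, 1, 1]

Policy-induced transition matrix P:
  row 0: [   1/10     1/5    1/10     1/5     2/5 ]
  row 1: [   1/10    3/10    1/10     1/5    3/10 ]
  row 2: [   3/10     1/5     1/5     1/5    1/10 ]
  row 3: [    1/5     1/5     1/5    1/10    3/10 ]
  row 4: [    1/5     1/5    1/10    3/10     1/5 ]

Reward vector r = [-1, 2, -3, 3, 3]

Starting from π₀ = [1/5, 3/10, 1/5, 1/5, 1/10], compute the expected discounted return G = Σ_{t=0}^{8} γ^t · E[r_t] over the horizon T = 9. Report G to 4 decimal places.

t=0: π = [0.2000, 0.3000, 0.2000, 0.2000, 0.1000], E[r] = 0.7000, γ^t·E[r] = 0.700000, running G = 0.700000
t=1: π = [0.1700, 0.2300, 0.1400, 0.1900, 0.2700], E[r] = 1.2500, γ^t·E[r] = 1.125000, running G = 1.825000
t=2: π = [0.1740, 0.2230, 0.1330, 0.2080, 0.2620], E[r] = 1.2830, γ^t·E[r] = 1.039230, running G = 2.864230
t=3: π = [0.1736, 0.2223, 0.1341, 0.2054, 0.2646], E[r] = 1.2787, γ^t·E[r] = 0.932172, running G = 3.796402
t=4: π = [0.1738, 0.2222, 0.1340, 0.2059, 0.2641], E[r] = 1.2788, γ^t·E[r] = 0.839014, running G = 4.635416
t=5: π = [0.1738, 0.2222, 0.1340, 0.2058, 0.2642], E[r] = 1.2787, γ^t·E[r] = 0.755057, running G = 5.390473
t=6: π = [0.1738, 0.2222, 0.1340, 0.2058, 0.2642], E[r] = 1.2787, γ^t·E[r] = 0.679557, running G = 6.070030
t=7: π = [0.1738, 0.2222, 0.1340, 0.2058, 0.2642], E[r] = 1.2787, γ^t·E[r] = 0.611600, running G = 6.681630
t=8: π = [0.1738, 0.2222, 0.1340, 0.2058, 0.2642], E[r] = 1.2787, γ^t·E[r] = 0.550440, running G = 7.232070

G = 7.2321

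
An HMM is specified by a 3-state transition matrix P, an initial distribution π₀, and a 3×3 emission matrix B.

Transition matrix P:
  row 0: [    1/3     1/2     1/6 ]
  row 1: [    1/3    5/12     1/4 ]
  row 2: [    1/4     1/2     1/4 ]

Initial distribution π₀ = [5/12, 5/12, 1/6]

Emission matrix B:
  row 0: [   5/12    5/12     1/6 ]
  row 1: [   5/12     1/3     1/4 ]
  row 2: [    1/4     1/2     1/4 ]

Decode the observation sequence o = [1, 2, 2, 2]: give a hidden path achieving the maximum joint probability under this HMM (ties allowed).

t=0: δ = [1.736e-01, 1.389e-01, 8.333e-02]  (obs o_0=1)
t=1: δ = [9.645e-03, 2.170e-02, 8.681e-03]  ψ = [0, 0, 1]  (obs o_1=2)
t=2: δ = [1.206e-03, 2.261e-03, 1.356e-03]  ψ = [1, 1, 1]  (obs o_2=2)
t=3: δ = [1.256e-04, 2.355e-04, 1.413e-04]  ψ = [1, 1, 1]  (obs o_3=2)
backtrack: best end state = 1; path = [0, 1, 1, 1]

path = [0, 1, 1, 1]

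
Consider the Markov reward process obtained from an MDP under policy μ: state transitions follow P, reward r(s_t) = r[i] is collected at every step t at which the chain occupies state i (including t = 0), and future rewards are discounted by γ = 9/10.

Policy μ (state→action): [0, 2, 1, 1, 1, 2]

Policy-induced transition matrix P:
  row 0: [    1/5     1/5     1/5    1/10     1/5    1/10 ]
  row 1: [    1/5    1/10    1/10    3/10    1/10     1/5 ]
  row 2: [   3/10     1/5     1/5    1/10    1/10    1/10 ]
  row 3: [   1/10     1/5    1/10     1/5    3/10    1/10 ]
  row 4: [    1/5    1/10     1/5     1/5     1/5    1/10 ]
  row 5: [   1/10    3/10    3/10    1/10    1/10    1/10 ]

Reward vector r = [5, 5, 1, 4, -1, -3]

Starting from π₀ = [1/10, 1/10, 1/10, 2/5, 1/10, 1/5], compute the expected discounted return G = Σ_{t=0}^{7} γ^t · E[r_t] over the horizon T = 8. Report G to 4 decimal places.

t=0: π = [0.1000, 0.1000, 0.1000, 0.4000, 0.1000, 0.2000], E[r] = 2.0000, γ^t·E[r] = 2.000000, running G = 2.000000
t=1: π = [0.1500, 0.2000, 0.1700, 0.1700, 0.2000, 0.1100], E[r] = 2.0700, γ^t·E[r] = 1.863000, running G = 3.863000
t=2: π = [0.1890, 0.1710, 0.1740, 0.1770, 0.1690, 0.1200], E[r] = 2.1530, γ^t·E[r] = 1.743930, running G = 5.606930
t=3: π = [0.1877, 0.1780, 0.1772, 0.1688, 0.1712, 0.1171], E[r] = 2.1584, γ^t·E[r] = 1.573474, running G = 7.180404
t=4: π = [0.1891, 0.1768, 0.1770, 0.1696, 0.1697, 0.1178], E[r] = 2.1620, γ^t·E[r] = 1.418475, running G = 8.598879
t=5: π = [0.1890, 0.1771, 0.1771, 0.1693, 0.1698, 0.1177], E[r] = 2.1619, γ^t·E[r] = 1.276600, running G = 9.875478
t=6: π = [0.1890, 0.1771, 0.1771, 0.1693, 0.1697, 0.1177], E[r] = 2.1621, γ^t·E[r] = 1.149005, running G = 11.024484
t=7: π = [0.1890, 0.1771, 0.1771, 0.1693, 0.1697, 0.1177], E[r] = 2.1620, γ^t·E[r] = 1.034099, running G = 12.058583

G = 12.0586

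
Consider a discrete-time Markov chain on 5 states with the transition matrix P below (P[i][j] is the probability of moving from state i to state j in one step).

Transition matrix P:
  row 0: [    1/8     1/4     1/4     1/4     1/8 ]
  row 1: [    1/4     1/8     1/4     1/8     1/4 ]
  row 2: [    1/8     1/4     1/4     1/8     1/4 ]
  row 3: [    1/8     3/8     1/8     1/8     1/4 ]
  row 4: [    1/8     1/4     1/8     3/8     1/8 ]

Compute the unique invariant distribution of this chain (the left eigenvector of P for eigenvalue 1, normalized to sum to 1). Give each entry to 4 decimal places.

π = [0.1555, 0.2440, 0.1999, 0.1957, 0.2049]

Balance equations π_j = Σ_i π_i·P[i][j]:
  π_0 = 1/8·π_0 + 1/4·π_1 + 1/8·π_2 + 1/8·π_3 + 1/8·π_4
  π_1 = 1/4·π_0 + 1/8·π_1 + 1/4·π_2 + 3/8·π_3 + 1/4·π_4
  π_2 = 1/4·π_0 + 1/4·π_1 + 1/4·π_2 + 1/8·π_3 + 1/8·π_4
  π_3 = 1/4·π_0 + 1/8·π_1 + 1/8·π_2 + 1/8·π_3 + 3/8·π_4
  normalize: π_0 + π_1 + π_2 + π_3 + π_4 = 1
Solving the linear system gives exactly π = [805/5177, 1263/5177, 1035/5177, 1013/5177, 1061/5177].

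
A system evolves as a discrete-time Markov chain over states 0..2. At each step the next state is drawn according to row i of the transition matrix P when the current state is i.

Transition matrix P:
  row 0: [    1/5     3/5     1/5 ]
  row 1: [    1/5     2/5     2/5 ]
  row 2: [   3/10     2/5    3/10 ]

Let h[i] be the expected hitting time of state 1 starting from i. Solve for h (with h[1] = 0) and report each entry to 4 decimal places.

h = [1.8000, 0.0000, 2.2000]

First-step conditioning: h[1] = 0; for i ≠ 1, h[i] = 1 + Σ_k P[i][k]·h[k].
  h[0] = 1 + 1/5·h[0] + 1/5·h[2]
  h[2] = 1 + 3/10·h[0] + 3/10·h[2]
Solving the 2×2 linear system over states ≠ 1 gives exactly h = [9/5, 0, 11/5] (h[1] = 0 is the target).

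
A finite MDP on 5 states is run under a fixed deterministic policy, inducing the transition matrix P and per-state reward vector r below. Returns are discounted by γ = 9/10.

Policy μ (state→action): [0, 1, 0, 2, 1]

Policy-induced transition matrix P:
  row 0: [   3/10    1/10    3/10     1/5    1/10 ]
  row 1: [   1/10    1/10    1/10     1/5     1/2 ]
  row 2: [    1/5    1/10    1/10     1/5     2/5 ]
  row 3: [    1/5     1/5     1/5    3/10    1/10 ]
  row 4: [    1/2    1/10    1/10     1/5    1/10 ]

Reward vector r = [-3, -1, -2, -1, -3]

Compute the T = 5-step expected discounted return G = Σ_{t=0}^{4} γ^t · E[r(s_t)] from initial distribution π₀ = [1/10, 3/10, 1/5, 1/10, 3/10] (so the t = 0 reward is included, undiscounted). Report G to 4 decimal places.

G = -8.6940

t=0: π = [0.1000, 0.3000, 0.2000, 0.1000, 0.3000], E[r] = -2.0000, γ^t·E[r] = -2.000000, running G = -2.000000
t=1: π = [0.2700, 0.1100, 0.1300, 0.2100, 0.2800], E[r] = -2.2300, γ^t·E[r] = -2.007000, running G = -4.007000
t=2: π = [0.3000, 0.1210, 0.1750, 0.2210, 0.1830], E[r] = -2.1410, γ^t·E[r] = -1.734210, running G = -5.741210
t=3: π = [0.2728, 0.1221, 0.1821, 0.2221, 0.2009], E[r] = -2.1295, γ^t·E[r] = -1.552406, running G = -7.293616
t=4: π = [0.2753, 0.1222, 0.1768, 0.2222, 0.2035], E[r] = -2.1344, γ^t·E[r] = -1.400373, running G = -8.693989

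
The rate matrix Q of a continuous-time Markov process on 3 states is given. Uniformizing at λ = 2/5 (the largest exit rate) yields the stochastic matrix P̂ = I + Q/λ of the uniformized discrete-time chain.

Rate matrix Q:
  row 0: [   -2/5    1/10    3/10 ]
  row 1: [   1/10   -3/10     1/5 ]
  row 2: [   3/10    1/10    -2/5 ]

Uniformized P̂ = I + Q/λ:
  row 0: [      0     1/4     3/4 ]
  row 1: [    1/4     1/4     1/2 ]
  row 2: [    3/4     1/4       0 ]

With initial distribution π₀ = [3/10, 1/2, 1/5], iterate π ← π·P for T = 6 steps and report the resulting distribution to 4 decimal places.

π = [0.3766, 0.2500, 0.3734]

t=0: π = [0.3000, 0.5000, 0.2000]
t=1: π = [0.2750, 0.2500, 0.4750]
t=2: π = [0.4188, 0.2500, 0.3313]
t=3: π = [0.3109, 0.2500, 0.4391]
t=4: π = [0.3918, 0.2500, 0.3582]
t=5: π = [0.3312, 0.2500, 0.4188]
t=6: π = [0.3766, 0.2500, 0.3734]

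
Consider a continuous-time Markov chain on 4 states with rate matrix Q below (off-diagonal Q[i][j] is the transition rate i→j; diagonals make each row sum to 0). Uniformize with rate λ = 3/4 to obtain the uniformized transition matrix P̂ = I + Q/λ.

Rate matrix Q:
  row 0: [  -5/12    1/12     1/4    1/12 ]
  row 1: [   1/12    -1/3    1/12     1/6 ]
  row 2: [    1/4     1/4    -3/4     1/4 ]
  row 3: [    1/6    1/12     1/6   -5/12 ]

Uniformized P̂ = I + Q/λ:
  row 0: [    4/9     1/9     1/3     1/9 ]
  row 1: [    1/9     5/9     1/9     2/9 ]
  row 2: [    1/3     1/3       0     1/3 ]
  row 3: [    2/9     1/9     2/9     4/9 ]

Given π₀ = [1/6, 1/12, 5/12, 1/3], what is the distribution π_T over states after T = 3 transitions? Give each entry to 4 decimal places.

π = [0.2780, 0.2657, 0.1814, 0.2749]

t=0: π = [0.1667, 0.0833, 0.4167, 0.3333]
t=1: π = [0.2963, 0.2407, 0.1389, 0.3241]
t=2: π = [0.2767, 0.2490, 0.1975, 0.2767]
t=3: π = [0.2780, 0.2657, 0.1814, 0.2749]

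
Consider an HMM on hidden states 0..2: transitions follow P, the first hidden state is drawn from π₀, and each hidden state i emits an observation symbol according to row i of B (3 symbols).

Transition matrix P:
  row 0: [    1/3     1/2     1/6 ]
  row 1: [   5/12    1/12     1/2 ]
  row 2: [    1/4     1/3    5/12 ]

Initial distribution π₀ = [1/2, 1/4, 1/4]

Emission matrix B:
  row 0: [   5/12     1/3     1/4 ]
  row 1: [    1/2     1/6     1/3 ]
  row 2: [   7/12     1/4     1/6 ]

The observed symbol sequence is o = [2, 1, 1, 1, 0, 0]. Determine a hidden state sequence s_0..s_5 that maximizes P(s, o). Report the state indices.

path = [0, 0, 0, 0, 1, 2]

t=0: δ = [1.250e-01, 8.333e-02, 4.167e-02]  (obs o_0=2)
t=1: δ = [1.389e-02, 1.042e-02, 1.042e-02]  ψ = [0, 0, 1]  (obs o_1=1)
t=2: δ = [1.543e-03, 1.157e-03, 1.302e-03]  ψ = [0, 0, 1]  (obs o_2=1)
t=3: δ = [1.715e-04, 1.286e-04, 1.447e-04]  ψ = [0, 0, 1]  (obs o_3=1)
t=4: δ = [2.381e-05, 4.287e-05, 3.751e-05]  ψ = [0, 0, 1]  (obs o_4=0)
t=5: δ = [7.442e-06, 6.251e-06, 1.250e-05]  ψ = [1, 2, 1]  (obs o_5=0)
backtrack: best end state = 2; path = [0, 0, 0, 0, 1, 2]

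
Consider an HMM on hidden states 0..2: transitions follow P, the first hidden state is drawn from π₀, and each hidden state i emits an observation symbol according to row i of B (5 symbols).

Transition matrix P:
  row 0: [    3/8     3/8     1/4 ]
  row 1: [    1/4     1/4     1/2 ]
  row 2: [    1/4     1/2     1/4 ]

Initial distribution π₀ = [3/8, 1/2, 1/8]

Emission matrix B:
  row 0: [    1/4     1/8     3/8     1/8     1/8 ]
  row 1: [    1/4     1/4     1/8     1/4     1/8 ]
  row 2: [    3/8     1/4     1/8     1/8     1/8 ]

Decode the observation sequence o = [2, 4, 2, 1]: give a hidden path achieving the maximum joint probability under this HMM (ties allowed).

t=0: δ = [1.406e-01, 6.250e-02, 1.562e-02]  (obs o_0=2)
t=1: δ = [6.592e-03, 6.592e-03, 4.395e-03]  ψ = [0, 0, 0]  (obs o_1=4)
t=2: δ = [9.270e-04, 3.090e-04, 4.120e-04]  ψ = [0, 0, 1]  (obs o_2=2)
t=3: δ = [4.345e-05, 8.690e-05, 5.794e-05]  ψ = [0, 0, 0]  (obs o_3=1)
backtrack: best end state = 1; path = [0, 0, 0, 1]

path = [0, 0, 0, 1]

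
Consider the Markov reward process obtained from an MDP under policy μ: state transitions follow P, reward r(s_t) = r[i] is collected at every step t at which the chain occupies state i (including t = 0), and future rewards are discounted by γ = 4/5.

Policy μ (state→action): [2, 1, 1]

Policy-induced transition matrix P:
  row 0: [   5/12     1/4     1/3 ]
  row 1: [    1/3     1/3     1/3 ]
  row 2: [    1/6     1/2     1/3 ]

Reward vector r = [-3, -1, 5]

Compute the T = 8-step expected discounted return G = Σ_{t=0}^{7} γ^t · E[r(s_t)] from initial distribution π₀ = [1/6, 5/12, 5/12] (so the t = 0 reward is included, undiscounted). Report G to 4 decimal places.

t=0: π = [0.1667, 0.4167, 0.4167], E[r] = 1.1667, γ^t·E[r] = 1.166667, running G = 1.166667
t=1: π = [0.2778, 0.3889, 0.3333], E[r] = 0.4444, γ^t·E[r] = 0.355556, running G = 1.522222
t=2: π = [0.3009, 0.3657, 0.3333], E[r] = 0.3981, γ^t·E[r] = 0.254815, running G = 1.777037
t=3: π = [0.3029, 0.3638, 0.3333], E[r] = 0.3943, γ^t·E[r] = 0.201877, running G = 1.978914
t=4: π = [0.3030, 0.3637, 0.3333], E[r] = 0.3940, γ^t·E[r] = 0.161370, running G = 2.140283
t=5: π = [0.3030, 0.3636, 0.3333], E[r] = 0.3939, γ^t·E[r] = 0.129087, running G = 2.269370
t=6: π = [0.3030, 0.3636, 0.3333], E[r] = 0.3939, γ^t·E[r] = 0.103269, running G = 2.372639
t=7: π = [0.3030, 0.3636, 0.3333], E[r] = 0.3939, γ^t·E[r] = 0.082615, running G = 2.455254

G = 2.4553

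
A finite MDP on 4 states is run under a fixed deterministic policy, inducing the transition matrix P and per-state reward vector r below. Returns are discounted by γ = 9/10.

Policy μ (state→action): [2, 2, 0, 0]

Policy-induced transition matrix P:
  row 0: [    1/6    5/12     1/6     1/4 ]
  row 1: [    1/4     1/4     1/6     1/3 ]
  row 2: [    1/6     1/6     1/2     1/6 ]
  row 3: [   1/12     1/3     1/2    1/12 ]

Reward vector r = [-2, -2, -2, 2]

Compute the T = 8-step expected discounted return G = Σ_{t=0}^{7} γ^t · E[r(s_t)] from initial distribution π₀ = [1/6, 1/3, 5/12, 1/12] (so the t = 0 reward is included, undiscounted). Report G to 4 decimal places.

t=0: π = [0.1667, 0.3333, 0.4167, 0.0833], E[r] = -1.6667, γ^t·E[r] = -1.666667, running G = -1.666667
t=1: π = [0.1875, 0.2500, 0.3333, 0.2292], E[r] = -1.0833, γ^t·E[r] = -0.975000, running G = -2.641667
t=2: π = [0.1684, 0.2726, 0.3542, 0.2049], E[r] = -1.1806, γ^t·E[r] = -0.956250, running G = -3.597917
t=3: π = [0.1723, 0.2656, 0.3530, 0.2091], E[r] = -1.1638, γ^t·E[r] = -0.848391, running G = -4.446307
t=4: π = [0.1714, 0.2667, 0.3540, 0.2079], E[r] = -1.1685, γ^t·E[r] = -0.766652, running G = -5.212960
t=5: π = [0.1716, 0.2664, 0.3540, 0.2081], E[r] = -1.1677, γ^t·E[r] = -0.689505, running G = -5.902465
t=6: π = [0.1715, 0.2664, 0.3540, 0.2080], E[r] = -1.1679, γ^t·E[r] = -0.620677, running G = -6.523142
t=7: π = [0.1715, 0.2664, 0.3540, 0.2080], E[r] = -1.1679, γ^t·E[r] = -0.558590, running G = -7.081732

G = -7.0817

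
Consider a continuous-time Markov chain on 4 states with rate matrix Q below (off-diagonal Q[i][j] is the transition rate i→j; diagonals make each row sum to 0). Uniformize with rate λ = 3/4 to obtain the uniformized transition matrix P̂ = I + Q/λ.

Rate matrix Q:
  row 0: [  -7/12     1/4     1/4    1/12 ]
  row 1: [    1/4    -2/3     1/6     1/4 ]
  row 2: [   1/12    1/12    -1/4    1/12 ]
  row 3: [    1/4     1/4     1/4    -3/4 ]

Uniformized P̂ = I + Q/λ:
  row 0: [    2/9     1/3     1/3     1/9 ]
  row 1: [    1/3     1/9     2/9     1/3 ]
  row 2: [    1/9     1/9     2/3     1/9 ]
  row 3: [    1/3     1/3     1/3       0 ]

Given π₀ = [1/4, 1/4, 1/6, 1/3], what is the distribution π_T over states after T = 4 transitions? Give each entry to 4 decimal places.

π = [0.2088, 0.1894, 0.4629, 0.1388]

t=0: π = [0.2500, 0.2500, 0.1667, 0.3333]
t=1: π = [0.2685, 0.2407, 0.3611, 0.1296]
t=2: π = [0.2233, 0.1996, 0.4270, 0.1502]
t=3: π = [0.2136, 0.1941, 0.4535, 0.1388]
t=4: π = [0.2088, 0.1894, 0.4629, 0.1388]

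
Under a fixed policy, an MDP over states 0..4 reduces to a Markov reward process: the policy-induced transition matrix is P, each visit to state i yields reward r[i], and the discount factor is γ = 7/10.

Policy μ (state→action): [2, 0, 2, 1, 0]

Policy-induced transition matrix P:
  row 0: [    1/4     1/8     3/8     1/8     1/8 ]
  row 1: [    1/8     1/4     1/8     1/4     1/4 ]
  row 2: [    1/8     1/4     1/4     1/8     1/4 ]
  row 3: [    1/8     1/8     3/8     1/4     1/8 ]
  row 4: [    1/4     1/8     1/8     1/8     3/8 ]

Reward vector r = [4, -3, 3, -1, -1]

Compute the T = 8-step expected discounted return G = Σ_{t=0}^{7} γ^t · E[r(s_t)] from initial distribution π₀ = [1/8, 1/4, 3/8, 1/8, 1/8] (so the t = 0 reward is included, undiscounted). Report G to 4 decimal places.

G = 1.5362

t=0: π = [0.1250, 0.2500, 0.3750, 0.1250, 0.1250], E[r] = 0.6250, γ^t·E[r] = 0.625000, running G = 0.625000
t=1: π = [0.1563, 0.2031, 0.2344, 0.1719, 0.2344], E[r] = 0.3125, γ^t·E[r] = 0.218750, running G = 0.843750
t=2: π = [0.1738, 0.1797, 0.2363, 0.1719, 0.2383], E[r] = 0.4551, γ^t·E[r] = 0.222988, running G = 1.066738
t=3: π = [0.1765, 0.1770, 0.2410, 0.1689, 0.2366], E[r] = 0.4924, γ^t·E[r] = 0.168904, running G = 1.235642
t=4: π = [0.1766, 0.1772, 0.2415, 0.1682, 0.2364], E[r] = 0.4946, γ^t·E[r] = 0.118760, running G = 1.354403
t=5: π = [0.1766, 0.1773, 0.2414, 0.1682, 0.2364], E[r] = 0.4941, γ^t·E[r] = 0.083040, running G = 1.437443
t=6: π = [0.1766, 0.1773, 0.2414, 0.1682, 0.2365], E[r] = 0.4940, γ^t·E[r] = 0.058118, running G = 1.495561
t=7: π = [0.1766, 0.1773, 0.2414, 0.1682, 0.2365], E[r] = 0.4940, γ^t·E[r] = 0.040684, running G = 1.536245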